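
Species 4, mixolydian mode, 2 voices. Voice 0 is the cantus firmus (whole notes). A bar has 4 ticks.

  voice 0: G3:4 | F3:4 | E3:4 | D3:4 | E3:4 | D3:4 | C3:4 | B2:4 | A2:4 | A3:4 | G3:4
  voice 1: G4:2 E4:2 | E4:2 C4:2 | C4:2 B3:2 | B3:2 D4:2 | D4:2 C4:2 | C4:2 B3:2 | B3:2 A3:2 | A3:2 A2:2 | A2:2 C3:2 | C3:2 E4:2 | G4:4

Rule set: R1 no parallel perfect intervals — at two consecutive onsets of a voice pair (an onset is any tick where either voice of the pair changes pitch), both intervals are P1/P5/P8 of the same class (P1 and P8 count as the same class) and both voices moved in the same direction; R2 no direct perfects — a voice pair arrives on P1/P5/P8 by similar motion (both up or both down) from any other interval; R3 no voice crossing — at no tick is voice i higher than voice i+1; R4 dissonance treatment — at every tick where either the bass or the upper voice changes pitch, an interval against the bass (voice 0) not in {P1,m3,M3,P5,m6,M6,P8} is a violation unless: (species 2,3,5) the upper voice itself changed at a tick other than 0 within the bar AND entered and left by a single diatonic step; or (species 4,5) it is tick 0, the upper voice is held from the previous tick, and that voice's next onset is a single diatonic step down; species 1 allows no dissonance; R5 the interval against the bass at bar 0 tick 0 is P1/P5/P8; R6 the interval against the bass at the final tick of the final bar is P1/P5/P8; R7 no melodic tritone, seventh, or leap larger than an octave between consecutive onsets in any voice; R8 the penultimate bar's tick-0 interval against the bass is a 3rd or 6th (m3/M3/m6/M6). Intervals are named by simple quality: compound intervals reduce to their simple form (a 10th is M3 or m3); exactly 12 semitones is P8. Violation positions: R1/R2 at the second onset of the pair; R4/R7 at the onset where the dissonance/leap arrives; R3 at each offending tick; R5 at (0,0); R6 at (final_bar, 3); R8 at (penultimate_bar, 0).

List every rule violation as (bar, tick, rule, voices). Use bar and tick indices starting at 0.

bar 0: v0=G3 v1=G4 downbeat P8
bar 1: v0=F3 v1=E4 downbeat M7
bar 2: v0=E3 v1=C4 downbeat m6
bar 3: v0=D3 v1=B3 downbeat M6
bar 4: v0=E3 v1=D4 downbeat m7
bar 5: v0=D3 v1=C4 downbeat m7
bar 6: v0=C3 v1=B3 downbeat M7
bar 7: v0=B2 v1=A3 downbeat m7
bar 8: v0=A2 v1=A2 downbeat P1
bar 9: v0=A3 v1=C3 downbeat M6
bar 10: v0=G3 v1=G4 downbeat P8
  -> R4 @ bar 1 tick 0 v(0, 1): F3/E4 M7 untreated
  -> R4 @ bar 7 tick 0 v(0, 1): B2/A3 m7 untreated
  -> R3 @ bar 7 tick 2 v(0, 1): B2 above A2
  -> R4 @ bar 7 tick 2 v(0, 1): B2/A2 M2 untreated
  -> R3 @ bar 7 tick 3 v(0, 1): B2 above A2
  -> R3 @ bar 9 tick 0 v(0, 1): A3 above C3
  -> R3 @ bar 9 tick 1 v(0, 1): A3 above C3
  -> R7 @ bar 9 tick 2 v(1,): C3->E4 leap 16st

(1, 0, R4, (0, 1))
(7, 0, R4, (0, 1))
(7, 2, R3, (0, 1))
(7, 2, R4, (0, 1))
(7, 3, R3, (0, 1))
(9, 0, R3, (0, 1))
(9, 1, R3, (0, 1))
(9, 2, R7, (1,))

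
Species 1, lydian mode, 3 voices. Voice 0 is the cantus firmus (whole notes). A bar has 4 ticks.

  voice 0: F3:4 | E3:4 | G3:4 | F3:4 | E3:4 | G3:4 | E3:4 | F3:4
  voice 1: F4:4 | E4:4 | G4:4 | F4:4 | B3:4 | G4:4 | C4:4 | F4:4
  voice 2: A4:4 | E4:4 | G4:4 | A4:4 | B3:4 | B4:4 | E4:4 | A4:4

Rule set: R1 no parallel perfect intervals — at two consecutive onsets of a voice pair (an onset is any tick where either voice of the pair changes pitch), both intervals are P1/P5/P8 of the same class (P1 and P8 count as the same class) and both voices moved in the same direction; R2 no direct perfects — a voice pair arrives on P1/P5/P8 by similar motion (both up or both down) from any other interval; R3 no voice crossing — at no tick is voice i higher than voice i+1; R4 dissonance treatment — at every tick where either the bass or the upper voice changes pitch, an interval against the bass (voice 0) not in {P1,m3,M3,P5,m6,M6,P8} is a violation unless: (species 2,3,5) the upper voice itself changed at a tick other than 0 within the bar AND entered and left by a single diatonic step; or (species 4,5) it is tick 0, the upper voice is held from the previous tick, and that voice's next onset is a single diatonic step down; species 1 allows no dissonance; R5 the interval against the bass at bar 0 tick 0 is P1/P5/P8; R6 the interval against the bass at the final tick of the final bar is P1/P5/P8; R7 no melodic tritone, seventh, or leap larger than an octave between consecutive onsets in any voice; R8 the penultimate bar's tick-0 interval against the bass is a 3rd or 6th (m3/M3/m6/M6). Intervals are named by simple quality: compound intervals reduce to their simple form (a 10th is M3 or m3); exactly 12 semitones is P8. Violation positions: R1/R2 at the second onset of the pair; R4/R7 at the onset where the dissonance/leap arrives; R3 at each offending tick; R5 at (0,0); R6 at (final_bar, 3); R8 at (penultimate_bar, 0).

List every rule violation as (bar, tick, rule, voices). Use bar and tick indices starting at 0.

(0, 0, R5, (0, 2))
(1, 0, R1, (0, 1))
(1, 0, R2, (0, 2))
(1, 0, R2, (1, 2))
(2, 0, R1, (0, 1))
(2, 0, R1, (0, 2))
(2, 0, R1, (1, 2))
(3, 0, R1, (0, 1))
(4, 0, R2, (0, 1))
(4, 0, R2, (0, 2))
(4, 0, R2, (1, 2))
(4, 0, R7, (1,))
(4, 0, R7, (2,))
(5, 0, R2, (0, 1))
(6, 0, R2, (0, 2))
(6, 0, R8, (0, 2))
(7, 0, R2, (0, 1))
(7, 3, R6, (0, 2))

bar 0: v0=F3 v1=F4 v2=A4 downbeat M3
bar 1: v0=E3 v1=E4 v2=E4 downbeat P8
bar 2: v0=G3 v1=G4 v2=G4 downbeat P8
bar 3: v0=F3 v1=F4 v2=A4 downbeat M3
bar 4: v0=E3 v1=B3 v2=B3 downbeat P5
bar 5: v0=G3 v1=G4 v2=B4 downbeat M3
bar 6: v0=E3 v1=C4 v2=E4 downbeat P8
bar 7: v0=F3 v1=F4 v2=A4 downbeat M3
  -> R5 @ bar 0 tick 0 v(0, 2): opens on M3
  -> R1 @ bar 1 tick 0 v(0, 1): F3/F4 P8 -> E3/E4 P8 similar
  -> R2 @ bar 1 tick 0 v(0, 2): F3/A4 M3 -> E3/E4 P8 similar
  -> R2 @ bar 1 tick 0 v(1, 2): F4/A4 M3 -> E4/E4 P1 similar
  -> R1 @ bar 2 tick 0 v(0, 1): E3/E4 P8 -> G3/G4 P8 similar
  -> R1 @ bar 2 tick 0 v(0, 2): E3/E4 P8 -> G3/G4 P8 similar
  -> R1 @ bar 2 tick 0 v(1, 2): E4/E4 P1 -> G4/G4 P1 similar
  -> R1 @ bar 3 tick 0 v(0, 1): G3/G4 P8 -> F3/F4 P8 similar
  -> R2 @ bar 4 tick 0 v(0, 1): F3/F4 P8 -> E3/B3 P5 similar
  -> R2 @ bar 4 tick 0 v(0, 2): F3/A4 M3 -> E3/B3 P5 similar
  -> R2 @ bar 4 tick 0 v(1, 2): F4/A4 M3 -> B3/B3 P1 similar
  -> R7 @ bar 4 tick 0 v(1,): F4->B3 leap 6st
  -> R7 @ bar 4 tick 0 v(2,): A4->B3 leap 10st
  -> R2 @ bar 5 tick 0 v(0, 1): E3/B3 P5 -> G3/G4 P8 similar
  -> R2 @ bar 6 tick 0 v(0, 2): G3/B4 M3 -> E3/E4 P8 similar
  -> R8 @ bar 6 tick 0 v(0, 2): penult P8 not 3rd/6th
  -> R2 @ bar 7 tick 0 v(0, 1): E3/C4 m6 -> F3/F4 P8 similar
  -> R6 @ bar 7 tick 3 v(0, 2): closes on M3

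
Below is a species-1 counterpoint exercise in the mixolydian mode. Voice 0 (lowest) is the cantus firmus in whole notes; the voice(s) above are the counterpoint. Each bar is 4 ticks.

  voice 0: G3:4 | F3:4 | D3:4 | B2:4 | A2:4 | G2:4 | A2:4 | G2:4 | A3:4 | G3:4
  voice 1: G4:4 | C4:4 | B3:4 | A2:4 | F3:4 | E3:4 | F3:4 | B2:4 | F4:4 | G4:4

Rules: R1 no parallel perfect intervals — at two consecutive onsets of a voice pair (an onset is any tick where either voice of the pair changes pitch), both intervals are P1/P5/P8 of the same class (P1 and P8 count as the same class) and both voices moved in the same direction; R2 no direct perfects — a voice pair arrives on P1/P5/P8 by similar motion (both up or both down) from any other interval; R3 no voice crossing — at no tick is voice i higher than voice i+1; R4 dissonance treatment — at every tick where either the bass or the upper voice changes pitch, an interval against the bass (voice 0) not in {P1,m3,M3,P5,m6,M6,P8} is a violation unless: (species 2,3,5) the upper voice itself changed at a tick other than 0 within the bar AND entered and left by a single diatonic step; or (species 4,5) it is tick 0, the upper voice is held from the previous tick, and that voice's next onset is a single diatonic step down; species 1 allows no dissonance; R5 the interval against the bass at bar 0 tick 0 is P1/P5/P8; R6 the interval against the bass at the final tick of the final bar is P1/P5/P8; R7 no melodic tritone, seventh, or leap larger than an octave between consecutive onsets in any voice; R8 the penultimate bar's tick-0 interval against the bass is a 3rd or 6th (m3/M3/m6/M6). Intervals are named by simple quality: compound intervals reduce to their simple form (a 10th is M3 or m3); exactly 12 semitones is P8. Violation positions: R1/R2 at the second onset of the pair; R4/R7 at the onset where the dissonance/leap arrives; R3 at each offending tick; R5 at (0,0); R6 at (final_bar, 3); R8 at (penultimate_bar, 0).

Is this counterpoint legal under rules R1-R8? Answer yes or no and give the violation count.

No (10 violations)

bar 0: v0=G3 v1=G4 (P8)
bar 1: v0=F3 v1=C4 (P5)
bar 2: v0=D3 v1=B3 (M6)
bar 3: v0=B2 v1=A2 (M2)
bar 4: v0=A2 v1=F3 (m6)
bar 5: v0=G2 v1=E3 (M6)
bar 6: v0=A2 v1=F3 (m6)
bar 7: v0=G2 v1=B2 (M3)
bar 8: v0=A3 v1=F4 (m6)
bar 9: v0=G3 v1=G4 (P8)
  R2 @ bar1.0: G3/G4 P8 -> F3/C4 P5 similar
  R3 @ bar3.0: B2 above A2
  R4 @ bar3.0: B2/A2 M2 untreated
  R7 @ bar3.0: B3->A2 leap 14st
  R3 @ bar3.1: B2 above A2
  R3 @ bar3.2: B2 above A2
  R3 @ bar3.3: B2 above A2
  R7 @ bar7.0: F3->B2 leap 6st
  R7 @ bar8.0: G2->A3 leap 14st
  R7 @ bar8.0: B2->F4 leap 18st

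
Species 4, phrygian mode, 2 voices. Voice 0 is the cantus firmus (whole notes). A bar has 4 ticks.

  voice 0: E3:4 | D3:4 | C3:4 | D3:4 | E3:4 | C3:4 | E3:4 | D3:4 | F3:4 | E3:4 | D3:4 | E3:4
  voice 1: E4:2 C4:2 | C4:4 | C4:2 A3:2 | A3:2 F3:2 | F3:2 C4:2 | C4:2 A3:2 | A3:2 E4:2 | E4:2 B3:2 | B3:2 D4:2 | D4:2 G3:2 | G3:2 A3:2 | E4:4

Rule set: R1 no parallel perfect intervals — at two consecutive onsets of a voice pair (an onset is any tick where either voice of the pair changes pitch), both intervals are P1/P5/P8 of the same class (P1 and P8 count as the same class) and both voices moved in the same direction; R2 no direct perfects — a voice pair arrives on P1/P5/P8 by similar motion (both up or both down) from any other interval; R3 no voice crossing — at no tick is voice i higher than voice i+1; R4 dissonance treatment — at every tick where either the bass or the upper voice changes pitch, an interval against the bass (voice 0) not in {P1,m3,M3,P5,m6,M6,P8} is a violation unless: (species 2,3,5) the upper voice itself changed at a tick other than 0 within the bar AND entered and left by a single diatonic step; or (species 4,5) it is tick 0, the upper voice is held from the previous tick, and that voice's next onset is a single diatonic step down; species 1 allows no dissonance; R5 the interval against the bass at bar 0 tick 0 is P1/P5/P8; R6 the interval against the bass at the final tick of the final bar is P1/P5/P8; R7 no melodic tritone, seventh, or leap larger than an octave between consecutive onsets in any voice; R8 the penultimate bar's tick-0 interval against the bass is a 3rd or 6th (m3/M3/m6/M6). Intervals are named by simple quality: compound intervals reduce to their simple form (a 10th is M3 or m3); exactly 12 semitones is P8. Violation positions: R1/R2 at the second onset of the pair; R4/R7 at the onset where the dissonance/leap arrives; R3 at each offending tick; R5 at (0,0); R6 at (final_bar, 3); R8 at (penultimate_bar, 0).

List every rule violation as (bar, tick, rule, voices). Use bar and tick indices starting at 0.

(1, 0, R4, (0, 1))
(4, 0, R4, (0, 1))
(6, 0, R4, (0, 1))
(7, 0, R4, (0, 1))
(8, 0, R4, (0, 1))
(9, 0, R4, (0, 1))
(10, 0, R4, (0, 1))
(10, 0, R8, (0, 1))
(11, 0, R2, (0, 1))

bar 0: v0=E3 v1=E4 downbeat P8
bar 1: v0=D3 v1=C4 downbeat m7
bar 2: v0=C3 v1=C4 downbeat P8
bar 3: v0=D3 v1=A3 downbeat P5
bar 4: v0=E3 v1=F3 downbeat m2
bar 5: v0=C3 v1=C4 downbeat P8
bar 6: v0=E3 v1=A3 downbeat P4
bar 7: v0=D3 v1=E4 downbeat M2
bar 8: v0=F3 v1=B3 downbeat TT
bar 9: v0=E3 v1=D4 downbeat m7
bar 10: v0=D3 v1=G3 downbeat P4
bar 11: v0=E3 v1=E4 downbeat P8
  -> R4 @ bar 1 tick 0 v(0, 1): D3/C4 m7 untreated
  -> R4 @ bar 4 tick 0 v(0, 1): E3/F3 m2 untreated
  -> R4 @ bar 6 tick 0 v(0, 1): E3/A3 P4 untreated
  -> R4 @ bar 7 tick 0 v(0, 1): D3/E4 M2 untreated
  -> R4 @ bar 8 tick 0 v(0, 1): F3/B3 TT untreated
  -> R4 @ bar 9 tick 0 v(0, 1): E3/D4 m7 untreated
  -> R4 @ bar 10 tick 0 v(0, 1): D3/G3 P4 untreated
  -> R8 @ bar 10 tick 0 v(0, 1): penult P4 not 3rd/6th
  -> R2 @ bar 11 tick 0 v(0, 1): D3/A3 P5 -> E3/E4 P8 similar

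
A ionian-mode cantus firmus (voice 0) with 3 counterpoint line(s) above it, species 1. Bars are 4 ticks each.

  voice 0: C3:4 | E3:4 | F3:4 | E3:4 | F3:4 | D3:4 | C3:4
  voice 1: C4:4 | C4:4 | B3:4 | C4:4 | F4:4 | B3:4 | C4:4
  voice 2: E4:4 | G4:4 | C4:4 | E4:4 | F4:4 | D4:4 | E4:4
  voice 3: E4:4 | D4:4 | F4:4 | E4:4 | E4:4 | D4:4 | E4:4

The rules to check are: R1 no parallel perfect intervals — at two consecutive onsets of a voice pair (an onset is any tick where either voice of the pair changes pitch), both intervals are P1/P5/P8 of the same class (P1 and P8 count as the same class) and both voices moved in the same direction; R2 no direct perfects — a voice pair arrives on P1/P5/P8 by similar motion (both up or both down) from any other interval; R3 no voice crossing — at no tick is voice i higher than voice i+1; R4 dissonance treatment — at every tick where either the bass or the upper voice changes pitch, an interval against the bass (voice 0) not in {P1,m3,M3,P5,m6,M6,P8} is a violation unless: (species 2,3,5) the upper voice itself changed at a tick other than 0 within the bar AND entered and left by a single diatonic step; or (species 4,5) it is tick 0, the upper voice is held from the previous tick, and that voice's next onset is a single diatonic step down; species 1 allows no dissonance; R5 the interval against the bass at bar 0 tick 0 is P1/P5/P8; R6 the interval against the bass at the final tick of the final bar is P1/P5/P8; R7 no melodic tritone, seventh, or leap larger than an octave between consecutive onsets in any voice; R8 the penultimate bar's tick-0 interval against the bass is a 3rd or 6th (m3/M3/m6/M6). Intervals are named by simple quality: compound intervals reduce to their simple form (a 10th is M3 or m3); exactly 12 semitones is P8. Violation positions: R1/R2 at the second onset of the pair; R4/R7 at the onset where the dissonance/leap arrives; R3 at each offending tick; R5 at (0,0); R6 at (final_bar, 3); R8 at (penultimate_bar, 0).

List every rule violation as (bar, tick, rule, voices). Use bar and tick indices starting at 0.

(0, 0, R5, (0, 2))
(0, 0, R5, (0, 3))
(1, 0, R3, (2, 3))
(1, 0, R4, (0, 3))
(1, 1, R3, (2, 3))
(1, 2, R3, (2, 3))
(1, 3, R3, (2, 3))
(2, 0, R2, (0, 3))
(2, 0, R4, (0, 1))
(3, 0, R1, (0, 3))
(4, 0, R1, (0, 2))
(4, 0, R2, (0, 1))
(4, 0, R2, (1, 2))
(4, 0, R3, (2, 3))
(4, 0, R4, (0, 3))
(4, 1, R3, (2, 3))
(4, 2, R3, (2, 3))
(4, 3, R3, (2, 3))
(5, 0, R1, (0, 2))
(5, 0, R2, (0, 3))
(5, 0, R2, (2, 3))
(5, 0, R7, (1,))
(5, 0, R8, (0, 2))
(5, 0, R8, (0, 3))
(6, 0, R1, (2, 3))
(6, 3, R6, (0, 2))
(6, 3, R6, (0, 3))

bar 0: v0=C3 v1=C4 v2=E4 v3=E4 downbeat M3
bar 1: v0=E3 v1=C4 v2=G4 v3=D4 downbeat m7
bar 2: v0=F3 v1=B3 v2=C4 v3=F4 downbeat P8
bar 3: v0=E3 v1=C4 v2=E4 v3=E4 downbeat P8
bar 4: v0=F3 v1=F4 v2=F4 v3=E4 downbeat M7
bar 5: v0=D3 v1=B3 v2=D4 v3=D4 downbeat P8
bar 6: v0=C3 v1=C4 v2=E4 v3=E4 downbeat M3
  -> R5 @ bar 0 tick 0 v(0, 2): opens on M3
  -> R5 @ bar 0 tick 0 v(0, 3): opens on M3
  -> R3 @ bar 1 tick 0 v(2, 3): G4 above D4
  -> R4 @ bar 1 tick 0 v(0, 3): E3/D4 m7 untreated
  -> R3 @ bar 1 tick 1 v(2, 3): G4 above D4
  -> R3 @ bar 1 tick 2 v(2, 3): G4 above D4
  -> R3 @ bar 1 tick 3 v(2, 3): G4 above D4
  -> R2 @ bar 2 tick 0 v(0, 3): E3/D4 m7 -> F3/F4 P8 similar
  -> R4 @ bar 2 tick 0 v(0, 1): F3/B3 TT untreated
  -> R1 @ bar 3 tick 0 v(0, 3): F3/F4 P8 -> E3/E4 P8 similar
  -> R1 @ bar 4 tick 0 v(0, 2): E3/E4 P8 -> F3/F4 P8 similar
  -> R2 @ bar 4 tick 0 v(0, 1): E3/C4 m6 -> F3/F4 P8 similar
  -> R2 @ bar 4 tick 0 v(1, 2): C4/E4 M3 -> F4/F4 P1 similar
  -> R3 @ bar 4 tick 0 v(2, 3): F4 above E4
  -> R4 @ bar 4 tick 0 v(0, 3): F3/E4 M7 untreated
  -> R3 @ bar 4 tick 1 v(2, 3): F4 above E4
  -> R3 @ bar 4 tick 2 v(2, 3): F4 above E4
  -> R3 @ bar 4 tick 3 v(2, 3): F4 above E4
  -> R1 @ bar 5 tick 0 v(0, 2): F3/F4 P8 -> D3/D4 P8 similar
  -> R2 @ bar 5 tick 0 v(0, 3): F3/E4 M7 -> D3/D4 P8 similar
  -> R2 @ bar 5 tick 0 v(2, 3): F4/E4 m2 -> D4/D4 P1 similar
  -> R7 @ bar 5 tick 0 v(1,): F4->B3 leap 6st
  -> R8 @ bar 5 tick 0 v(0, 2): penult P8 not 3rd/6th
  -> R8 @ bar 5 tick 0 v(0, 3): penult P8 not 3rd/6th
  -> R1 @ bar 6 tick 0 v(2, 3): D4/D4 P1 -> E4/E4 P1 similar
  -> R6 @ bar 6 tick 3 v(0, 2): closes on M3
  -> R6 @ bar 6 tick 3 v(0, 3): closes on M3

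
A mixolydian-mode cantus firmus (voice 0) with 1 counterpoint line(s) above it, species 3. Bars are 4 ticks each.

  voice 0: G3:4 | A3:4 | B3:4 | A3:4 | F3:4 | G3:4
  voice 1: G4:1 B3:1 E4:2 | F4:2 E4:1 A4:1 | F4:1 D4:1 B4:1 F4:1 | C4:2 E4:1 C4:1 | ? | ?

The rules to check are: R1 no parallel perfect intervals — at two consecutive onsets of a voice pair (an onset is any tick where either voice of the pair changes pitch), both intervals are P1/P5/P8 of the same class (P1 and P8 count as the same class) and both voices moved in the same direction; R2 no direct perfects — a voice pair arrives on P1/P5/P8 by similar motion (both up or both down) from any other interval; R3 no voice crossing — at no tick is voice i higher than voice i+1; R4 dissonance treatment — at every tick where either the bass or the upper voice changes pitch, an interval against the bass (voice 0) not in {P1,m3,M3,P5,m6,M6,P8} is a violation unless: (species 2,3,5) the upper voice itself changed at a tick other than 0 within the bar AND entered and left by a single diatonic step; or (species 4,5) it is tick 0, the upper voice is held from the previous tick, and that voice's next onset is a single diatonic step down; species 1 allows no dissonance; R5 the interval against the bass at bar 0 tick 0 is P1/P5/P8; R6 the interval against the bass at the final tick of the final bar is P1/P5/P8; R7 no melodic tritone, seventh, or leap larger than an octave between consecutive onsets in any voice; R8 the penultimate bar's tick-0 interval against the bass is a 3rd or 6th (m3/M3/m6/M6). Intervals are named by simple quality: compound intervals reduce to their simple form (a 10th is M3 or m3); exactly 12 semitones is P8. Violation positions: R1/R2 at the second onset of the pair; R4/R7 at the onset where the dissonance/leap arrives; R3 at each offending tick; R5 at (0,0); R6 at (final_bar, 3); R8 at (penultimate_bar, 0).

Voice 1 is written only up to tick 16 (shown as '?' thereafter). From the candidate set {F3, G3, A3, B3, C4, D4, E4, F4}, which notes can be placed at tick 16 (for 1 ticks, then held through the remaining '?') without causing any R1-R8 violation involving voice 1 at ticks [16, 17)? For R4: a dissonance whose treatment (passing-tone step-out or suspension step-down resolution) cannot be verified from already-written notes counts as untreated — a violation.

{A3, D4}

F3: violates R2,R8
G3: violates R4,R8
A3: legal
B3: violates R4,R8
C4: violates R8
D4: legal
E4: violates R4,R8
F4: violates R8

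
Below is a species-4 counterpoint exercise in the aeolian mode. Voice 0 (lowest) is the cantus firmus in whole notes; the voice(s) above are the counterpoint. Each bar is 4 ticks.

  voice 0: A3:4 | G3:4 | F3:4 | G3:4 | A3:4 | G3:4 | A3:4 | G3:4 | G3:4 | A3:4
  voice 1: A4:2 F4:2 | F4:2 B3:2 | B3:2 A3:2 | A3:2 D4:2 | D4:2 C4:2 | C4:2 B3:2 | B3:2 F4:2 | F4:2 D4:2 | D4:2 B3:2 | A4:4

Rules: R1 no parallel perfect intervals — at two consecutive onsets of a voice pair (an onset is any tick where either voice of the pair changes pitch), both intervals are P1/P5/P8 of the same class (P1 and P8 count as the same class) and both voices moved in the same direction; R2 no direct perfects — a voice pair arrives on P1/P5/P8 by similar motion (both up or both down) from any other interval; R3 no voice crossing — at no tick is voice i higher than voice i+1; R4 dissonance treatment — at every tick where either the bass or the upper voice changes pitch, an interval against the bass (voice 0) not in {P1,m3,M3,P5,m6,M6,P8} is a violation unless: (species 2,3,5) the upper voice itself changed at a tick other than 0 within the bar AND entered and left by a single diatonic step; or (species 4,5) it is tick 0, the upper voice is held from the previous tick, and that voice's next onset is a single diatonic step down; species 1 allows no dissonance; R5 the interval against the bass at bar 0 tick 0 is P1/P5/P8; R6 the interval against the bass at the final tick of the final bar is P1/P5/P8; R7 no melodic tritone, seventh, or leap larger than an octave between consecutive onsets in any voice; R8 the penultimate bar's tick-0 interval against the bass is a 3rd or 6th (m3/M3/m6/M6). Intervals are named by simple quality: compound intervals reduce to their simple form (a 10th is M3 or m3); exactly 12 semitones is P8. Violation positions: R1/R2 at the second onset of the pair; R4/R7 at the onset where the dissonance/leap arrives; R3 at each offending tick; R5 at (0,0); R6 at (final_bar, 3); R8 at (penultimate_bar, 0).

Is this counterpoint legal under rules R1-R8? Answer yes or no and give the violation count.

bar 0: v0=A3 v1=A4 (P8)
bar 1: v0=G3 v1=F4 (m7)
bar 2: v0=F3 v1=B3 (TT)
bar 3: v0=G3 v1=A3 (M2)
bar 4: v0=A3 v1=D4 (P4)
bar 5: v0=G3 v1=C4 (P4)
bar 6: v0=A3 v1=B3 (M2)
bar 7: v0=G3 v1=F4 (m7)
bar 8: v0=G3 v1=D4 (P5)
bar 9: v0=A3 v1=A4 (P8)
  R4 @ bar1.0: G3/F4 m7 untreated
  R7 @ bar1.2: F4->B3 leap 6st
  R4 @ bar3.0: G3/A3 M2 untreated
  R4 @ bar6.0: A3/B3 M2 untreated
  R7 @ bar6.2: B3->F4 leap 6st
  R4 @ bar7.0: G3/F4 m7 untreated
  R8 @ bar8.0: penult P5 not 3rd/6th
  R2 @ bar9.0: G3/B3 M3 -> A3/A4 P8 similar
  R7 @ bar9.0: B3->A4 leap 10st

No (9 violations)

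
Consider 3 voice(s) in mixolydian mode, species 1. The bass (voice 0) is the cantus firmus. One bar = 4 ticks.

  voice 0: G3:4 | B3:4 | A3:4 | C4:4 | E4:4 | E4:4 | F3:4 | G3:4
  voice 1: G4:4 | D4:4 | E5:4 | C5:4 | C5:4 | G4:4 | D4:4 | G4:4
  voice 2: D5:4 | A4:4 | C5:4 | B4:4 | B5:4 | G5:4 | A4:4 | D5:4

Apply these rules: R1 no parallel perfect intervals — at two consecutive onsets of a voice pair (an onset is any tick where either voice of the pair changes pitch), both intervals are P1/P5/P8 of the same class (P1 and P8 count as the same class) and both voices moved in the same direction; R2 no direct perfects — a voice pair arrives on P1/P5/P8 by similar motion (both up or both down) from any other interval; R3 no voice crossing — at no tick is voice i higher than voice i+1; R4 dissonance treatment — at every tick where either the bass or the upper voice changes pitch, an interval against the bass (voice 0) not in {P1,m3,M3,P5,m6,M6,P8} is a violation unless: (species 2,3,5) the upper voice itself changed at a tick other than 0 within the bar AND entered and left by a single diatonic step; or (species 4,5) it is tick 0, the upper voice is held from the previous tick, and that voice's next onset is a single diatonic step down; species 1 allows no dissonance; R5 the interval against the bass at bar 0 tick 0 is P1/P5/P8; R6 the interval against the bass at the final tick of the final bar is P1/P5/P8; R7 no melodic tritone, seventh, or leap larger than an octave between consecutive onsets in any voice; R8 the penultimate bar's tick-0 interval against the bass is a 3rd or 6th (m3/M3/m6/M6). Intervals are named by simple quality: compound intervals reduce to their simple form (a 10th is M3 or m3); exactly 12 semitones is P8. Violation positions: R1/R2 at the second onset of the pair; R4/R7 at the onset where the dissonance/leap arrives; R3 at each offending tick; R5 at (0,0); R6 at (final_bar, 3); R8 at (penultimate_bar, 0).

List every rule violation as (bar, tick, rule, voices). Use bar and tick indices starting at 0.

bar 0: v0=G3 v1=G4 v2=D5 downbeat P5
bar 1: v0=B3 v1=D4 v2=A4 downbeat m7
bar 2: v0=A3 v1=E5 v2=C5 downbeat m3
bar 3: v0=C4 v1=C5 v2=B4 downbeat M7
bar 4: v0=E4 v1=C5 v2=B5 downbeat P5
bar 5: v0=E4 v1=G4 v2=G5 downbeat m3
bar 6: v0=F3 v1=D4 v2=A4 downbeat M3
bar 7: v0=G3 v1=G4 v2=D5 downbeat P5
  -> R1 @ bar 1 tick 0 v(1, 2): G4/D5 P5 -> D4/A4 P5 similar
  -> R4 @ bar 1 tick 0 v(0, 2): B3/A4 m7 untreated
  -> R3 @ bar 2 tick 0 v(1, 2): E5 above C5
  -> R7 @ bar 2 tick 0 v(1,): D4->E5 leap 14st
  -> R3 @ bar 2 tick 1 v(1, 2): E5 above C5
  -> R3 @ bar 2 tick 2 v(1, 2): E5 above C5
  -> R3 @ bar 2 tick 3 v(1, 2): E5 above C5
  -> R3 @ bar 3 tick 0 v(1, 2): C5 above B4
  -> R4 @ bar 3 tick 0 v(0, 2): C4/B4 M7 untreated
  -> R3 @ bar 3 tick 1 v(1, 2): C5 above B4
  -> R3 @ bar 3 tick 2 v(1, 2): C5 above B4
  -> R3 @ bar 3 tick 3 v(1, 2): C5 above B4
  -> R2 @ bar 4 tick 0 v(0, 2): C4/B4 M7 -> E4/B5 P5 similar
  -> R2 @ bar 5 tick 0 v(1, 2): C5/B5 M7 -> G4/G5 P8 similar
  -> R2 @ bar 6 tick 0 v(1, 2): G4/G5 P8 -> D4/A4 P5 similar
  -> R7 @ bar 6 tick 0 v(0,): E4->F3 leap 11st
  -> R7 @ bar 6 tick 0 v(2,): G5->A4 leap 10st
  -> R1 @ bar 7 tick 0 v(1, 2): D4/A4 P5 -> G4/D5 P5 similar
  -> R2 @ bar 7 tick 0 v(0, 1): F3/D4 M6 -> G3/G4 P8 similar
  -> R2 @ bar 7 tick 0 v(0, 2): F3/A4 M3 -> G3/D5 P5 similar

(1, 0, R1, (1, 2))
(1, 0, R4, (0, 2))
(2, 0, R3, (1, 2))
(2, 0, R7, (1,))
(2, 1, R3, (1, 2))
(2, 2, R3, (1, 2))
(2, 3, R3, (1, 2))
(3, 0, R3, (1, 2))
(3, 0, R4, (0, 2))
(3, 1, R3, (1, 2))
(3, 2, R3, (1, 2))
(3, 3, R3, (1, 2))
(4, 0, R2, (0, 2))
(5, 0, R2, (1, 2))
(6, 0, R2, (1, 2))
(6, 0, R7, (0,))
(6, 0, R7, (2,))
(7, 0, R1, (1, 2))
(7, 0, R2, (0, 1))
(7, 0, R2, (0, 2))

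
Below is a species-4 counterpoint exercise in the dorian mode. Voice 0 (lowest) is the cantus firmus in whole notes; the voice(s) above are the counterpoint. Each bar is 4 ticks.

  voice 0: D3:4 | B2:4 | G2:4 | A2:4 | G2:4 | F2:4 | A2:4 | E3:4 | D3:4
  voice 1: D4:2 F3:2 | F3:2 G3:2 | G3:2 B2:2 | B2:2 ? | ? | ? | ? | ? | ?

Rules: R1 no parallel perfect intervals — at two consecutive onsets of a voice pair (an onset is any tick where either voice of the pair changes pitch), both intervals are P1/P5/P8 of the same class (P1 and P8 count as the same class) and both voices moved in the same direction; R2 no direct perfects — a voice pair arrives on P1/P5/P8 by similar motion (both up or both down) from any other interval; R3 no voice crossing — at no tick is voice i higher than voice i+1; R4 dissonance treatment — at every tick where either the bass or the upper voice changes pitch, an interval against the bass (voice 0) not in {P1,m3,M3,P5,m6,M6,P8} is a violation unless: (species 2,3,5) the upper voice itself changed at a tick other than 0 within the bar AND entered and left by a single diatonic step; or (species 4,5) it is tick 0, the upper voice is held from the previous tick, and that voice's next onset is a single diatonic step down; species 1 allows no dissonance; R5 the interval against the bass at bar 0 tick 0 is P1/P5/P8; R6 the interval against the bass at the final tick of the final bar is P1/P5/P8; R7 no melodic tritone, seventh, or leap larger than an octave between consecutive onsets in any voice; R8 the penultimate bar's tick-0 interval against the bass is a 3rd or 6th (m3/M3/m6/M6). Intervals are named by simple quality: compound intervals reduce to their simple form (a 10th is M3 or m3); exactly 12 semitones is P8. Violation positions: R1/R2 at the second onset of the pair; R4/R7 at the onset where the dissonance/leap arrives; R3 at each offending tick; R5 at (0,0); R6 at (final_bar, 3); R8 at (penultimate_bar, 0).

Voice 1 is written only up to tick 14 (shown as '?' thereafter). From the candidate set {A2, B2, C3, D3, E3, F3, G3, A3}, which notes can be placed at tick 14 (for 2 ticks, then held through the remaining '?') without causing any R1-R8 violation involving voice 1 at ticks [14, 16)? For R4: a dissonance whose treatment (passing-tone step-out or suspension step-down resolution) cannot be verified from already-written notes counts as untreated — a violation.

A2: legal
B2: legal
C3: legal
D3: violates R4
E3: legal
F3: violates R7
G3: violates R4
A3: violates R7

{A2, B2, C3, E3}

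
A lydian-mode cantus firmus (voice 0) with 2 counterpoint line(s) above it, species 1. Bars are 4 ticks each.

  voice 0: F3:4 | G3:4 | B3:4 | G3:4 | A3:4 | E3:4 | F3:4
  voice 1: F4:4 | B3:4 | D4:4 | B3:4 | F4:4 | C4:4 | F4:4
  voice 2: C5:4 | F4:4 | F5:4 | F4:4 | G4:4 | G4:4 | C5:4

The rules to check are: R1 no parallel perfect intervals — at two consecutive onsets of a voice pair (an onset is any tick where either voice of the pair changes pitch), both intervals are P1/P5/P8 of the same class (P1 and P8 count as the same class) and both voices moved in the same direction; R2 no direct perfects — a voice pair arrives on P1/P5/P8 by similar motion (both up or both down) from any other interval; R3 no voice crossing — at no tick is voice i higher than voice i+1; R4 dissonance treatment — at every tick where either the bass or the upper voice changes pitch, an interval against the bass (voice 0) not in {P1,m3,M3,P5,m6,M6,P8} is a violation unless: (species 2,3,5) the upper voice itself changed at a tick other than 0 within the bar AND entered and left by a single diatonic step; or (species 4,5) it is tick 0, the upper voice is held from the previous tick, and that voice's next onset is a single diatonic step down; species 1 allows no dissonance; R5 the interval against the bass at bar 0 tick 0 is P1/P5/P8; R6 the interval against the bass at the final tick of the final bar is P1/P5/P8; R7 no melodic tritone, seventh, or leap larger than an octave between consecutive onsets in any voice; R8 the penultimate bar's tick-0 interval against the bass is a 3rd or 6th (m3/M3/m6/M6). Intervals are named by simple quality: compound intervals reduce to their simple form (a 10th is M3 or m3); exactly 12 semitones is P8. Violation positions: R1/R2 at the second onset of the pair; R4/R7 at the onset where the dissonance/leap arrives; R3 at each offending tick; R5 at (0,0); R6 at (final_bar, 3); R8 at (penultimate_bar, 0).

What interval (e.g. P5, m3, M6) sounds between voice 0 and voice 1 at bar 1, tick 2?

voice 0=G3 voice 1=B3 -> M3

M3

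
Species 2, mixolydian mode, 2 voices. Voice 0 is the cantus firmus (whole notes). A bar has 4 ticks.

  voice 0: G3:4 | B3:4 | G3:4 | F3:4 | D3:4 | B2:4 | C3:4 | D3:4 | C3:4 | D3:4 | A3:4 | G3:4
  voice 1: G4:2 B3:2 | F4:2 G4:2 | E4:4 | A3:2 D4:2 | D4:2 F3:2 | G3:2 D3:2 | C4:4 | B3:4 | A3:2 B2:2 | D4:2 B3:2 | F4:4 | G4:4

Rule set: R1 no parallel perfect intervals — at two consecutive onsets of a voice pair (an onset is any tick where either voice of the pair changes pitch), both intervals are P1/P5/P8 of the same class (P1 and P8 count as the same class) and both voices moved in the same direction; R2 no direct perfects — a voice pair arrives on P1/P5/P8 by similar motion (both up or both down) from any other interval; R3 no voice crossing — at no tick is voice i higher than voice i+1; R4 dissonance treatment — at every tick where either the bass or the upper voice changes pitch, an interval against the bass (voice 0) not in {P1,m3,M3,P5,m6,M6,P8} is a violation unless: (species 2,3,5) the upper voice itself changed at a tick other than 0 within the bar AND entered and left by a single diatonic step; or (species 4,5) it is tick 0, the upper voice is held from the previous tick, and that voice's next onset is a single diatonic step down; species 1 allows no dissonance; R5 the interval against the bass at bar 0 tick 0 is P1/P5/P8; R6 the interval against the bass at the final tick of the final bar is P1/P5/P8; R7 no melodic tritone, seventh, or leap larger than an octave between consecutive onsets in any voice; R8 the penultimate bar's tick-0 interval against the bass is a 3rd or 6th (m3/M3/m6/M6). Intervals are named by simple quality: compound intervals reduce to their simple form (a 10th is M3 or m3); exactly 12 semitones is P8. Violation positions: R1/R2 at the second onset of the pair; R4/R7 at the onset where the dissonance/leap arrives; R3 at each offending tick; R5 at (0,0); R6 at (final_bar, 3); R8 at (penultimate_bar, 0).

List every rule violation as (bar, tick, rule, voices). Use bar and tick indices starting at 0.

bar 0: v0=G3 v1=G4 downbeat P8
bar 1: v0=B3 v1=F4 downbeat TT
bar 2: v0=G3 v1=E4 downbeat M6
bar 3: v0=F3 v1=A3 downbeat M3
bar 4: v0=D3 v1=D4 downbeat P8
bar 5: v0=B2 v1=G3 downbeat m6
bar 6: v0=C3 v1=C4 downbeat P8
bar 7: v0=D3 v1=B3 downbeat M6
bar 8: v0=C3 v1=A3 downbeat M6
bar 9: v0=D3 v1=D4 downbeat P8
bar 10: v0=A3 v1=F4 downbeat m6
bar 11: v0=G3 v1=G4 downbeat P8
  -> R4 @ bar 1 tick 0 v(0, 1): B3/F4 TT untreated
  -> R7 @ bar 1 tick 0 v(1,): B3->F4 leap 6st
  -> R2 @ bar 6 tick 0 v(0, 1): B2/D3 m3 -> C3/C4 P8 similar
  -> R7 @ bar 6 tick 0 v(1,): D3->C4 leap 10st
  -> R3 @ bar 8 tick 2 v(0, 1): C3 above B2
  -> R4 @ bar 8 tick 2 v(0, 1): C3/B2 m2 untreated
  -> R7 @ bar 8 tick 2 v(1,): A3->B2 leap 10st
  -> R3 @ bar 8 tick 3 v(0, 1): C3 above B2
  -> R2 @ bar 9 tick 0 v(0, 1): C3/B2 m2 -> D3/D4 P8 similar
  -> R7 @ bar 9 tick 0 v(1,): B2->D4 leap 15st
  -> R7 @ bar 10 tick 0 v(1,): B3->F4 leap 6st

(1, 0, R4, (0, 1))
(1, 0, R7, (1,))
(6, 0, R2, (0, 1))
(6, 0, R7, (1,))
(8, 2, R3, (0, 1))
(8, 2, R4, (0, 1))
(8, 2, R7, (1,))
(8, 3, R3, (0, 1))
(9, 0, R2, (0, 1))
(9, 0, R7, (1,))
(10, 0, R7, (1,))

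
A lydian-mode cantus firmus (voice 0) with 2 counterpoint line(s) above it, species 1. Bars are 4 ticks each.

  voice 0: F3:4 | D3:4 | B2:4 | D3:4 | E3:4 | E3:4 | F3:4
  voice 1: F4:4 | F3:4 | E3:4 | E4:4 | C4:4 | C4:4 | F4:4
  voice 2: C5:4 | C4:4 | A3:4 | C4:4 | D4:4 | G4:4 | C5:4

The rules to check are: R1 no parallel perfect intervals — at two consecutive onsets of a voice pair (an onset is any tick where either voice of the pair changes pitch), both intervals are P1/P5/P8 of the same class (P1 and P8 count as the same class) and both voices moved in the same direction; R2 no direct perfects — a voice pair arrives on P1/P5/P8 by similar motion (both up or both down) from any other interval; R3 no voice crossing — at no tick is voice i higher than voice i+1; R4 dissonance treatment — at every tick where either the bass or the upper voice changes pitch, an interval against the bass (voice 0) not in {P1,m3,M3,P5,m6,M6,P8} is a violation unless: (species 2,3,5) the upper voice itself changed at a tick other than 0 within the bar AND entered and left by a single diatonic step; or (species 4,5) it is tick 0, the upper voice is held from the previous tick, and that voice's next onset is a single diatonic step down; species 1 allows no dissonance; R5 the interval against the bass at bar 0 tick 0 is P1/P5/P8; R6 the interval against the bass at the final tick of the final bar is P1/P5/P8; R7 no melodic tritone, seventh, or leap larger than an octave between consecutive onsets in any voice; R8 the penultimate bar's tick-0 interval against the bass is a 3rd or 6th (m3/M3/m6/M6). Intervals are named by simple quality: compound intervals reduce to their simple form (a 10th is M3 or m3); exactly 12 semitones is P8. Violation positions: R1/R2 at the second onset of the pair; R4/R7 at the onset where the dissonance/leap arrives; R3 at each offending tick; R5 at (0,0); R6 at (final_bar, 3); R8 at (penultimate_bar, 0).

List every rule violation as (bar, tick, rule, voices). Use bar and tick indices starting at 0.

(1, 0, R1, (1, 2))
(1, 0, R4, (0, 2))
(2, 0, R4, (0, 1))
(2, 0, R4, (0, 2))
(3, 0, R3, (1, 2))
(3, 0, R4, (0, 1))
(3, 0, R4, (0, 2))
(3, 1, R3, (1, 2))
(3, 2, R3, (1, 2))
(3, 3, R3, (1, 2))
(4, 0, R4, (0, 2))
(6, 0, R1, (1, 2))
(6, 0, R2, (0, 1))
(6, 0, R2, (0, 2))

bar 0: v0=F3 v1=F4 v2=C5 downbeat P5
bar 1: v0=D3 v1=F3 v2=C4 downbeat m7
bar 2: v0=B2 v1=E3 v2=A3 downbeat m7
bar 3: v0=D3 v1=E4 v2=C4 downbeat m7
bar 4: v0=E3 v1=C4 v2=D4 downbeat m7
bar 5: v0=E3 v1=C4 v2=G4 downbeat m3
bar 6: v0=F3 v1=F4 v2=C5 downbeat P5
  -> R1 @ bar 1 tick 0 v(1, 2): F4/C5 P5 -> F3/C4 P5 similar
  -> R4 @ bar 1 tick 0 v(0, 2): D3/C4 m7 untreated
  -> R4 @ bar 2 tick 0 v(0, 1): B2/E3 P4 untreated
  -> R4 @ bar 2 tick 0 v(0, 2): B2/A3 m7 untreated
  -> R3 @ bar 3 tick 0 v(1, 2): E4 above C4
  -> R4 @ bar 3 tick 0 v(0, 1): D3/E4 M2 untreated
  -> R4 @ bar 3 tick 0 v(0, 2): D3/C4 m7 untreated
  -> R3 @ bar 3 tick 1 v(1, 2): E4 above C4
  -> R3 @ bar 3 tick 2 v(1, 2): E4 above C4
  -> R3 @ bar 3 tick 3 v(1, 2): E4 above C4
  -> R4 @ bar 4 tick 0 v(0, 2): E3/D4 m7 untreated
  -> R1 @ bar 6 tick 0 v(1, 2): C4/G4 P5 -> F4/C5 P5 similar
  -> R2 @ bar 6 tick 0 v(0, 1): E3/C4 m6 -> F3/F4 P8 similar
  -> R2 @ bar 6 tick 0 v(0, 2): E3/G4 m3 -> F3/C5 P5 similar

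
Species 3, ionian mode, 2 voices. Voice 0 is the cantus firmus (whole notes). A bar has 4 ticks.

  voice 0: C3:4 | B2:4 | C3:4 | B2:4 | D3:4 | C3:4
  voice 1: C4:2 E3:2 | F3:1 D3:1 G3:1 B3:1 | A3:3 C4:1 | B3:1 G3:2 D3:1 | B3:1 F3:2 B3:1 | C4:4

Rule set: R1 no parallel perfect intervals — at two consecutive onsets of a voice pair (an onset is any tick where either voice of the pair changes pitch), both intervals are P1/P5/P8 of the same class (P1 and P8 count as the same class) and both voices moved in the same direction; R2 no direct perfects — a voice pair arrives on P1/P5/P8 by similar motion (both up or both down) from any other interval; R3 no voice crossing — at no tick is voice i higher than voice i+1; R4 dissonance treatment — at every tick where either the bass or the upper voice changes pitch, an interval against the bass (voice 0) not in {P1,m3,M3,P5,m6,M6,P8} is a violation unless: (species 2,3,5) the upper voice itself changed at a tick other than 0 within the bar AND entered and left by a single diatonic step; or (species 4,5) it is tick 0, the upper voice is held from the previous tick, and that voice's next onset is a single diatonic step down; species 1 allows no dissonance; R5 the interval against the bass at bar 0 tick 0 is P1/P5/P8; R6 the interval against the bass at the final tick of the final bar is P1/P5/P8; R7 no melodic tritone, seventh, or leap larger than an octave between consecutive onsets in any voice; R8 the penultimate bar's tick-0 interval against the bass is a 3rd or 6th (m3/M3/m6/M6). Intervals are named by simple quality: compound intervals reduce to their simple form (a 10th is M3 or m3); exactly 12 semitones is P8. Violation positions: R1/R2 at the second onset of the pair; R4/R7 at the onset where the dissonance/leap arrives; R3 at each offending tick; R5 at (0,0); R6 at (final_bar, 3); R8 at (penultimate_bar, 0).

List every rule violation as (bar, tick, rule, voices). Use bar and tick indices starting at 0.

(1, 0, R4, (0, 1))
(3, 0, R1, (0, 1))
(4, 1, R7, (1,))
(4, 3, R7, (1,))

bar 0: v0=C3 v1=C4 downbeat P8
bar 1: v0=B2 v1=F3 downbeat TT
bar 2: v0=C3 v1=A3 downbeat M6
bar 3: v0=B2 v1=B3 downbeat P8
bar 4: v0=D3 v1=B3 downbeat M6
bar 5: v0=C3 v1=C4 downbeat P8
  -> R4 @ bar 1 tick 0 v(0, 1): B2/F3 TT untreated
  -> R1 @ bar 3 tick 0 v(0, 1): C3/C4 P8 -> B2/B3 P8 similar
  -> R7 @ bar 4 tick 1 v(1,): B3->F3 leap 6st
  -> R7 @ bar 4 tick 3 v(1,): F3->B3 leap 6st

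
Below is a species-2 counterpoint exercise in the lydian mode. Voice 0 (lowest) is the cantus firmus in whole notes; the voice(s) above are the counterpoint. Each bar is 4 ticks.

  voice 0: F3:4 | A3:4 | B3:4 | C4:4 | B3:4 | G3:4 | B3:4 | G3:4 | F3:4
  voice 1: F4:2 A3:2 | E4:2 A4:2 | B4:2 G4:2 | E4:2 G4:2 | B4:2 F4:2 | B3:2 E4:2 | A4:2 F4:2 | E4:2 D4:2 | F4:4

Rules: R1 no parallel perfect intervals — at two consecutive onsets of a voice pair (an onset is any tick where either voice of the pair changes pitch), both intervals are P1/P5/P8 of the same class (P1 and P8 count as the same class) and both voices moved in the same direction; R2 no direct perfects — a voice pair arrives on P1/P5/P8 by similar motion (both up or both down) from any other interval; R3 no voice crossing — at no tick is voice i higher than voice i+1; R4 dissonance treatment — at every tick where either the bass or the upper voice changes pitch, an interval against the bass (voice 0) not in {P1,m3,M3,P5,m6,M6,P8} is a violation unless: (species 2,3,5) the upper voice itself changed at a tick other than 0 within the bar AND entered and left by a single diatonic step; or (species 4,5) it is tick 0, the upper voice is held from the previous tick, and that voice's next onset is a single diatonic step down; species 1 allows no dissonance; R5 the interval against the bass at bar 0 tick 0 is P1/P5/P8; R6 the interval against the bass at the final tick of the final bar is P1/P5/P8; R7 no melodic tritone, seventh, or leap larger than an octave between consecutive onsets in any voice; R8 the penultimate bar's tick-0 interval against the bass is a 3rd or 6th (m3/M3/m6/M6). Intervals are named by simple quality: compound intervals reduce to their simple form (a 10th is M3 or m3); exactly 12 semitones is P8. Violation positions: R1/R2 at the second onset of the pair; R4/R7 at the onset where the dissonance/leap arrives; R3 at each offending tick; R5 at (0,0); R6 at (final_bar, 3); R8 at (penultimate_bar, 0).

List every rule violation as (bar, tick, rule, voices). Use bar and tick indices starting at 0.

bar 0: v0=F3 v1=F4 downbeat P8
bar 1: v0=A3 v1=E4 downbeat P5
bar 2: v0=B3 v1=B4 downbeat P8
bar 3: v0=C4 v1=E4 downbeat M3
bar 4: v0=B3 v1=B4 downbeat P8
bar 5: v0=G3 v1=B3 downbeat M3
bar 6: v0=B3 v1=A4 downbeat m7
bar 7: v0=G3 v1=E4 downbeat M6
bar 8: v0=F3 v1=F4 downbeat P8
  -> R2 @ bar 1 tick 0 v(0, 1): F3/A3 M3 -> A3/E4 P5 similar
  -> R1 @ bar 2 tick 0 v(0, 1): A3/A4 P8 -> B3/B4 P8 similar
  -> R4 @ bar 4 tick 2 v(0, 1): B3/F4 TT untreated
  -> R7 @ bar 4 tick 2 v(1,): B4->F4 leap 6st
  -> R7 @ bar 5 tick 0 v(1,): F4->B3 leap 6st
  -> R4 @ bar 6 tick 0 v(0, 1): B3/A4 m7 untreated
  -> R4 @ bar 6 tick 2 v(0, 1): B3/F4 TT untreated

(1, 0, R2, (0, 1))
(2, 0, R1, (0, 1))
(4, 2, R4, (0, 1))
(4, 2, R7, (1,))
(5, 0, R7, (1,))
(6, 0, R4, (0, 1))
(6, 2, R4, (0, 1))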